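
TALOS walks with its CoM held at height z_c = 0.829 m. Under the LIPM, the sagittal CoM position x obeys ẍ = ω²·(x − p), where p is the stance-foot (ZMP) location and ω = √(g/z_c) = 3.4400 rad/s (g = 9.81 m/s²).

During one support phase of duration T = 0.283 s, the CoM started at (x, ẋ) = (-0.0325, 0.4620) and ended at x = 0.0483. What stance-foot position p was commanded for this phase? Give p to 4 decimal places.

p = 0.1072

ωT = 3.4400·0.283 = 0.973520; cosh(ωT) = 1.512499, sinh(ωT) = 1.134748
x(T) = p + (x₀−p)·cosh(ωT) + (ẋ₀/ω)·sinh(ωT) ⇒ p·(1 − cosh) = x(T) − x₀·cosh − (ẋ₀/ω)·sinh
numerator   = 0.0483 − (-0.0325)·1.512499 − (0.4620/3.4400)·1.134748 = -0.054943
denominator = 1 − 1.512499 = -0.512499
p = -0.054943 / -0.512499 = 0.1072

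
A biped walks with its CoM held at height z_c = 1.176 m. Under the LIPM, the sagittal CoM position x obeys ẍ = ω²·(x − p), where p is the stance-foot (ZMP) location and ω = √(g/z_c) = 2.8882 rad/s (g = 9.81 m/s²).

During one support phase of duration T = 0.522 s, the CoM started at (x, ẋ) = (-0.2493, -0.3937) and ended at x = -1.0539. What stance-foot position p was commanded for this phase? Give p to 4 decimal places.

ωT = 2.8882·0.522 = 1.507640; cosh(ωT) = 2.368747, sinh(ωT) = 2.147315
x(T) = p + (x₀−p)·cosh(ωT) + (ẋ₀/ω)·sinh(ωT) ⇒ p·(1 − cosh) = x(T) − x₀·cosh − (ẋ₀/ω)·sinh
numerator   = -1.0539 − (-0.2493)·2.368747 − (-0.3937/2.8882)·2.147315 = -0.170664
denominator = 1 − 2.368747 = -1.368747
p = -0.170664 / -1.368747 = 0.1247

p = 0.1247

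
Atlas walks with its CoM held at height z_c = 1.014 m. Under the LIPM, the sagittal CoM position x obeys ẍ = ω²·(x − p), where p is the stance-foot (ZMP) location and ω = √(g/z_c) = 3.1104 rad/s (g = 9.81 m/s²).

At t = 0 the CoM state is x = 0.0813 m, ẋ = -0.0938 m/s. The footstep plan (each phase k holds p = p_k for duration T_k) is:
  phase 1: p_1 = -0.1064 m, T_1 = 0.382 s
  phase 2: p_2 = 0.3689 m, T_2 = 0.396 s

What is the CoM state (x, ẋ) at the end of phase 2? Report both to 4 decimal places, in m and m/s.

phase 1: p=-0.1064, T=0.382, ωT=1.188173, cosh=1.792929, sinh=1.488151; start (x,ẋ)=(0.081300, -0.093800) → end (x,ẋ)=(0.185255, 0.700639)
phase 2: p=0.3689, T=0.396, ωT=1.231718, cosh=1.859452, sinh=1.567661; start (x,ẋ)=(0.185255, 0.700639) → end (x,ẋ)=(0.380547, 0.407340)

x = 0.3805, ẋ = 0.4073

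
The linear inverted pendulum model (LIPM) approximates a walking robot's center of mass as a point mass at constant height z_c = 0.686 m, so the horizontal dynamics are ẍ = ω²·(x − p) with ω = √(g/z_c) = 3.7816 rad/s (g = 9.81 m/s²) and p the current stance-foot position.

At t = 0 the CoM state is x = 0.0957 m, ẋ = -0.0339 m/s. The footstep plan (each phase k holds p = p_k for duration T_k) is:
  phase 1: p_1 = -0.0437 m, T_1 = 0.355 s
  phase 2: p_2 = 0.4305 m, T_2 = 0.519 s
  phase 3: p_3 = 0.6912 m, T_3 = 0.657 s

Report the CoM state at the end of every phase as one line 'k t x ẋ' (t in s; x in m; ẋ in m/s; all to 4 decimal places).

phase 1: p=-0.0437, T=0.355, ωT=1.342468, cosh=2.044840, sinh=1.783640; start (x,ẋ)=(0.095700, -0.033900) → end (x,ẋ)=(0.225361, 0.870935)
phase 2: p=0.4305, T=0.519, ωT=1.962650, cosh=3.629327, sinh=3.488841; start (x,ẋ)=(0.225361, 0.870935) → end (x,ẋ)=(0.489495, 0.454431)
phase 3: p=0.6912, T=0.657, ωT=2.484511, cosh=6.039311, sinh=5.955945; start (x,ẋ)=(0.489495, 0.454431) → end (x,ẋ)=(0.188759, -1.798556)

1 0.3550 0.2254 0.8709
2 0.8740 0.4895 0.4544
3 1.5310 0.1888 -1.7986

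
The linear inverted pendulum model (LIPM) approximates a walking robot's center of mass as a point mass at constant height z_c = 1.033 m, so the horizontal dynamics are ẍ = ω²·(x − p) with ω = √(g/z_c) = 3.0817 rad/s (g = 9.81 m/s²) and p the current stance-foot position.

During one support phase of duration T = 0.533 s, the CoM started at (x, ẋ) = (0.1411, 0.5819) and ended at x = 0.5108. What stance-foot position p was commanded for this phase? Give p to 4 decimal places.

p = 0.2006

ωT = 3.0817·0.533 = 1.642546; cosh(ωT) = 2.680899, sinh(ωT) = 2.487413
x(T) = p + (x₀−p)·cosh(ωT) + (ẋ₀/ω)·sinh(ωT) ⇒ p·(1 − cosh) = x(T) − x₀·cosh − (ẋ₀/ω)·sinh
numerator   = 0.5108 − (0.1411)·2.680899 − (0.5819/3.0817)·2.487413 = -0.337159
denominator = 1 − 2.680899 = -1.680899
p = -0.337159 / -1.680899 = 0.2006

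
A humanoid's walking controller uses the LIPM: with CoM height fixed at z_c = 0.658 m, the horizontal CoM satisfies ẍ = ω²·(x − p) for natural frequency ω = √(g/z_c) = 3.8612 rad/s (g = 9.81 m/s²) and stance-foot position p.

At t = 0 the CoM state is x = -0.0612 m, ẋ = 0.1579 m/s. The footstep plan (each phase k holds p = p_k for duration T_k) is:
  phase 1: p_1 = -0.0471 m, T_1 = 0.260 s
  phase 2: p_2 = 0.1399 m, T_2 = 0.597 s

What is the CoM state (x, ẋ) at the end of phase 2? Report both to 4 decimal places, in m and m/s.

phase 1: p=-0.0471, T=0.260, ωT=1.003912, cosh=1.547690, sinh=1.181247; start (x,ẋ)=(-0.061200, 0.157900) → end (x,ẋ)=(-0.020616, 0.180070)
phase 2: p=0.1399, T=0.597, ωT=2.305136, cosh=5.062645, sinh=4.962900; start (x,ẋ)=(-0.020616, 0.180070) → end (x,ẋ)=(-0.441290, -2.164308)

x = -0.4413, ẋ = -2.1643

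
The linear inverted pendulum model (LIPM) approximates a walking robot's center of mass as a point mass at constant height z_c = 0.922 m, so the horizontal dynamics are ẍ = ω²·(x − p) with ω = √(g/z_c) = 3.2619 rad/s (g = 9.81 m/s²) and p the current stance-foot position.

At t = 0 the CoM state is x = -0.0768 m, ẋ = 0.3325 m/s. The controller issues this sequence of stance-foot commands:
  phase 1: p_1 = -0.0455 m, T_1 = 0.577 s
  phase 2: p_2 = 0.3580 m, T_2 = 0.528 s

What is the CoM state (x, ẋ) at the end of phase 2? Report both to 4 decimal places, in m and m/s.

x = 0.4891, ẋ = 0.6747

phase 1: p=-0.0455, T=0.577, ωT=1.882116, cosh=3.359828, sinh=3.207561; start (x,ẋ)=(-0.076800, 0.332500) → end (x,ẋ)=(0.176298, 0.789659)
phase 2: p=0.3580, T=0.528, ωT=1.722283, cosh=2.887976, sinh=2.709318; start (x,ẋ)=(0.176298, 0.789659) → end (x,ẋ)=(0.489137, 0.674723)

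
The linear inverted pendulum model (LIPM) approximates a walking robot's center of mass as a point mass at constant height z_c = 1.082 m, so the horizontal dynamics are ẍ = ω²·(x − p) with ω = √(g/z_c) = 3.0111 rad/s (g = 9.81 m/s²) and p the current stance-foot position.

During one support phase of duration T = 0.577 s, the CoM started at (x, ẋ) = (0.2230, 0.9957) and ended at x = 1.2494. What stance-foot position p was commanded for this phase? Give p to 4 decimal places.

p = 0.1629

ωT = 3.0111·0.577 = 1.737405; cosh(ωT) = 2.929276, sinh(ωT) = 2.753300
x(T) = p + (x₀−p)·cosh(ωT) + (ẋ₀/ω)·sinh(ωT) ⇒ p·(1 − cosh) = x(T) − x₀·cosh − (ẋ₀/ω)·sinh
numerator   = 1.2494 − (0.2230)·2.929276 − (0.9957/3.0111)·2.753300 = -0.314280
denominator = 1 − 2.929276 = -1.929276
p = -0.314280 / -1.929276 = 0.1629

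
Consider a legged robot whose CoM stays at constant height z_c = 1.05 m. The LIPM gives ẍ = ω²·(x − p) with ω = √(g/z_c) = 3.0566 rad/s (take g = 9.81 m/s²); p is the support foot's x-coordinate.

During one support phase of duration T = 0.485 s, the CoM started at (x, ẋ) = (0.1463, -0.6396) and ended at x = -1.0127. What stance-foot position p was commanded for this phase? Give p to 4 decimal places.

p = 0.6952

ωT = 3.0566·0.485 = 1.482451; cosh(ωT) = 2.315403, sinh(ωT) = 2.088323
x(T) = p + (x₀−p)·cosh(ωT) + (ẋ₀/ω)·sinh(ωT) ⇒ p·(1 − cosh) = x(T) − x₀·cosh − (ẋ₀/ω)·sinh
numerator   = -1.0127 − (0.1463)·2.315403 − (-0.6396/3.0566)·2.088323 = -0.914458
denominator = 1 − 2.315403 = -1.315403
p = -0.914458 / -1.315403 = 0.6952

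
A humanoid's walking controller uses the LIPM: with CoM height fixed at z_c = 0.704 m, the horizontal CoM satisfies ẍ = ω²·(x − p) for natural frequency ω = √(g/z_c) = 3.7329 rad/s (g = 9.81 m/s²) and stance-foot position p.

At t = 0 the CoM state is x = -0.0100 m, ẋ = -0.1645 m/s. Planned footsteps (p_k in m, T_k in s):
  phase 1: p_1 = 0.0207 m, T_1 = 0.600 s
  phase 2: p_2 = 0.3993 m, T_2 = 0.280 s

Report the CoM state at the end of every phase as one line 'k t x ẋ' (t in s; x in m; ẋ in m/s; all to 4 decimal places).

1 0.6000 -0.3297 -1.3132
2 0.8800 -1.2038 -5.4892

phase 1: p=0.0207, T=0.600, ωT=2.239740, cosh=4.748688, sinh=4.642202; start (x,ẋ)=(-0.010000, -0.164500) → end (x,ẋ)=(-0.329655, -1.313156)
phase 2: p=0.3993, T=0.280, ωT=1.045212, cosh=1.597809, sinh=1.246192; start (x,ẋ)=(-0.329655, -1.313156) → end (x,ẋ)=(-1.203816, -5.489208)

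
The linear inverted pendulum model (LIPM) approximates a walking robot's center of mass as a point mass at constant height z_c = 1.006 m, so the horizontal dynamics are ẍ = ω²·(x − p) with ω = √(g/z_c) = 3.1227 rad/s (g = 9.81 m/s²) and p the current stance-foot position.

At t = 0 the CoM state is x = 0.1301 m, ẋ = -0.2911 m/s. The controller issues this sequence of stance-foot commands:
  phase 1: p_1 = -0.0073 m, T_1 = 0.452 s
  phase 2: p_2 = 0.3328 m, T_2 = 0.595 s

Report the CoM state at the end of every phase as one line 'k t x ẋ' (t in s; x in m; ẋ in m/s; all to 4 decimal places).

1 0.4520 0.1114 0.1952
2 1.0470 -0.1986 -1.5212

phase 1: p=-0.0073, T=0.452, ωT=1.411460, cosh=2.172864, sinh=1.929077; start (x,ẋ)=(0.130100, -0.291100) → end (x,ẋ)=(0.111422, 0.195167)
phase 2: p=0.3328, T=0.595, ωT=1.858006, cosh=3.283464, sinh=3.127480; start (x,ẋ)=(0.111422, 0.195167) → end (x,ẋ)=(-0.198621, -1.521196)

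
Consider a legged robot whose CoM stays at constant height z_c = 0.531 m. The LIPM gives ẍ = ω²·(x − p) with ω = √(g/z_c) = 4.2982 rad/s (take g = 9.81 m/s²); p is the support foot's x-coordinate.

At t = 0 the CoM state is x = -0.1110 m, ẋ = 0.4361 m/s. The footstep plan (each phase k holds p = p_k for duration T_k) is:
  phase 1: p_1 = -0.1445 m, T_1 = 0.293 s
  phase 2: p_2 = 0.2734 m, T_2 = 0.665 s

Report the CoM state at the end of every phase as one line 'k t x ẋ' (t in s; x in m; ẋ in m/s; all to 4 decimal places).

phase 1: p=-0.1445, T=0.293, ωT=1.259373, cosh=1.903521, sinh=1.619689; start (x,ẋ)=(-0.111000, 0.436100) → end (x,ẋ)=(0.083603, 1.063344)
phase 2: p=0.2734, T=0.665, ωT=2.858303, cosh=8.744643, sinh=8.687277; start (x,ẋ)=(0.083603, 1.063344) → end (x,ẋ)=(0.762867, 2.211624)

1 0.2930 0.0836 1.0633
2 0.9580 0.7629 2.2116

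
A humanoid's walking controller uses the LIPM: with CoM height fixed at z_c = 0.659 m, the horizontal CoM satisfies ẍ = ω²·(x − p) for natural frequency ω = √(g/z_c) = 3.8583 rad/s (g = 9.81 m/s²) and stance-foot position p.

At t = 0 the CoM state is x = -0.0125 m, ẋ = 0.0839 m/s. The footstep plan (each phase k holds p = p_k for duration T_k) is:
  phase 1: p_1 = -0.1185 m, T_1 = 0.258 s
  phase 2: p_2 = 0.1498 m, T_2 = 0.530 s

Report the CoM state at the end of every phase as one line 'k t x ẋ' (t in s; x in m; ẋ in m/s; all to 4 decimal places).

phase 1: p=-0.1185, T=0.258, ωT=0.995441, cosh=1.537739, sinh=1.168179; start (x,ẋ)=(-0.012500, 0.083900) → end (x,ẋ)=(0.069903, 0.606778)
phase 2: p=0.1498, T=0.530, ωT=2.044899, cosh=3.928886, sinh=3.799492; start (x,ẋ)=(0.069903, 0.606778) → end (x,ẋ)=(0.433423, 1.212702)

1 0.2580 0.0699 0.6068
2 0.7880 0.4334 1.2127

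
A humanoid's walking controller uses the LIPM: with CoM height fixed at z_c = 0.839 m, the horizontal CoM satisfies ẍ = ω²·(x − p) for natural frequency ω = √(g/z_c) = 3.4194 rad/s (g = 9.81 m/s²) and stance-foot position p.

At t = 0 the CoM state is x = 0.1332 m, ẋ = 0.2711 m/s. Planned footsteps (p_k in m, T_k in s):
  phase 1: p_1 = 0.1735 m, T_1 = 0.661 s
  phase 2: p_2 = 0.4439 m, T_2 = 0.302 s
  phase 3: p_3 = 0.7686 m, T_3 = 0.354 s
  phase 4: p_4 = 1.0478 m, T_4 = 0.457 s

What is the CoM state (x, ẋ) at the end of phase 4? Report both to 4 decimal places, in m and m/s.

x = 0.0615, ẋ = -3.0817

phase 1: p=0.1735, T=0.661, ωT=2.260223, cosh=4.844779, sinh=4.740452; start (x,ẋ)=(0.133200, 0.271100) → end (x,ẋ)=(0.354092, 0.660177)
phase 2: p=0.4439, T=0.302, ωT=1.032659, cosh=1.582291, sinh=1.226232; start (x,ẋ)=(0.354092, 0.660177) → end (x,ẋ)=(0.538544, 0.668030)
phase 3: p=0.7686, T=0.354, ωT=1.210468, cosh=1.826555, sinh=1.528498; start (x,ẋ)=(0.538544, 0.668030) → end (x,ẋ)=(0.647004, 0.017796)
phase 4: p=1.0478, T=0.457, ωT=1.562666, cosh=2.490550, sinh=2.280974; start (x,ẋ)=(0.647004, 0.017796) → end (x,ẋ)=(0.061470, -3.081708)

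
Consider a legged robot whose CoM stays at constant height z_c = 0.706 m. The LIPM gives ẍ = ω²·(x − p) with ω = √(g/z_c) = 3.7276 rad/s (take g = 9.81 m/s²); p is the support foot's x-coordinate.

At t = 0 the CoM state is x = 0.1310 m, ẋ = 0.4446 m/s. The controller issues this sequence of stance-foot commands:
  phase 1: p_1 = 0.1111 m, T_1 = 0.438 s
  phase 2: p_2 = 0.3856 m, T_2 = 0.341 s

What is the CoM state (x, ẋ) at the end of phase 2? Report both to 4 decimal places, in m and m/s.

phase 1: p=0.1111, T=0.438, ωT=1.632689, cosh=2.656510, sinh=2.461107; start (x,ẋ)=(0.131000, 0.444600) → end (x,ẋ)=(0.457507, 1.363647)
phase 2: p=0.3856, T=0.341, ωT=1.271112, cosh=1.922666, sinh=1.642147; start (x,ẋ)=(0.457507, 1.363647) → end (x,ẋ)=(1.124590, 3.061999)

x = 1.1246, ẋ = 3.0620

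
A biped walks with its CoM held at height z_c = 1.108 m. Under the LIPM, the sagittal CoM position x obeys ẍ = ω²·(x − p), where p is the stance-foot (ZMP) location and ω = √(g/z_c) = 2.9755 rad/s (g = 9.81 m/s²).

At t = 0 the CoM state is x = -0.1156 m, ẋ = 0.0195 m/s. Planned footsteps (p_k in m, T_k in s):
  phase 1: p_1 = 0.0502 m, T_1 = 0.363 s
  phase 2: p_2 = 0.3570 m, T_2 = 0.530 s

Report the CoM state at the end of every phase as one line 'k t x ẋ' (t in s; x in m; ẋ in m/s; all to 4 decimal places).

phase 1: p=0.0502, T=0.363, ωT=1.080106, cosh=1.642276, sinh=1.302717; start (x,ẋ)=(-0.115600, 0.019500) → end (x,ẋ)=(-0.213552, -0.610655)
phase 2: p=0.3570, T=0.530, ωT=1.577015, cosh=2.523538, sinh=2.316947; start (x,ẋ)=(-0.213552, -0.610655) → end (x,ẋ)=(-1.558312, -5.474441)

1 0.3630 -0.2136 -0.6107
2 0.8930 -1.5583 -5.4744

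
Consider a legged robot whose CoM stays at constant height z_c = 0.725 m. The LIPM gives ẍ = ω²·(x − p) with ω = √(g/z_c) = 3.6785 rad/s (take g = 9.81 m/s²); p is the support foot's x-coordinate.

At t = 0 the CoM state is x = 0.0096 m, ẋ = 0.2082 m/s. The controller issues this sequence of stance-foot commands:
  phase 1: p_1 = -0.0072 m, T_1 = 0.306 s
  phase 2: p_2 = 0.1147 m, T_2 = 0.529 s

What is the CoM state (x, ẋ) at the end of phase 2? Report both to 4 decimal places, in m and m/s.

phase 1: p=-0.0072, T=0.306, ωT=1.125621, cosh=1.703291, sinh=1.378840; start (x,ẋ)=(0.009600, 0.208200) → end (x,ẋ)=(0.099456, 0.439836)
phase 2: p=0.1147, T=0.529, ωT=1.945927, cosh=3.571485, sinh=3.428630; start (x,ẋ)=(0.099456, 0.439836) → end (x,ẋ)=(0.470217, 1.378612)

x = 0.4702, ẋ = 1.3786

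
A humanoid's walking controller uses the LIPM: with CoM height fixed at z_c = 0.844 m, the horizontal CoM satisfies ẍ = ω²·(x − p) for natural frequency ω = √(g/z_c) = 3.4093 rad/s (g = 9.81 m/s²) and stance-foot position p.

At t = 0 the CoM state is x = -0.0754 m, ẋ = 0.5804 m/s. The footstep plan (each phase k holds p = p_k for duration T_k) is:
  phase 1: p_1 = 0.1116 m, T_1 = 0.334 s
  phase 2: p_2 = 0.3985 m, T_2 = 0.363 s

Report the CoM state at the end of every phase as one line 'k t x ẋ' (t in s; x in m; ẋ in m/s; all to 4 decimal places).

phase 1: p=0.1116, T=0.334, ωT=1.138706, cosh=1.721479, sinh=1.401246; start (x,ẋ)=(-0.075400, 0.580400) → end (x,ẋ)=(0.028232, 0.105797)
phase 2: p=0.3985, T=0.363, ωT=1.237576, cosh=1.868667, sinh=1.578580; start (x,ẋ)=(0.028232, 0.105797) → end (x,ẋ)=(-0.244421, -1.795029)

1 0.3340 0.0282 0.1058
2 0.6970 -0.2444 -1.7950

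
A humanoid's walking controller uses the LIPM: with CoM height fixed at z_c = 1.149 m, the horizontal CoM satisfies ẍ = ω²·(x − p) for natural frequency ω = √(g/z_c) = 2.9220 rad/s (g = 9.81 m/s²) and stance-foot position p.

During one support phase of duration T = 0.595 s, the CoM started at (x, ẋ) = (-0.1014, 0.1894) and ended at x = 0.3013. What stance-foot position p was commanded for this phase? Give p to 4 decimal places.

p = -0.2173

ωT = 2.9220·0.595 = 1.738590; cosh(ωT) = 2.932542, sinh(ωT) = 2.756774
x(T) = p + (x₀−p)·cosh(ωT) + (ẋ₀/ω)·sinh(ωT) ⇒ p·(1 − cosh) = x(T) − x₀·cosh − (ẋ₀/ω)·sinh
numerator   = 0.3013 − (-0.1014)·2.932542 − (0.1894/2.9220)·2.756774 = 0.419969
denominator = 1 − 2.932542 = -1.932542
p = 0.419969 / -1.932542 = -0.2173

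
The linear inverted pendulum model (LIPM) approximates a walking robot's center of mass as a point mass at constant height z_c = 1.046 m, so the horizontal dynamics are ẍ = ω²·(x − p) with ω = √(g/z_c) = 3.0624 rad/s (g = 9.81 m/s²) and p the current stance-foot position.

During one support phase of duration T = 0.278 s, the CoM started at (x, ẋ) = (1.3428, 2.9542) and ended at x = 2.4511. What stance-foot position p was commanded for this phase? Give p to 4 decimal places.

ωT = 3.0624·0.278 = 0.851347; cosh(ωT) = 1.384820, sinh(ωT) = 0.957981
x(T) = p + (x₀−p)·cosh(ωT) + (ẋ₀/ω)·sinh(ωT) ⇒ p·(1 − cosh) = x(T) − x₀·cosh − (ẋ₀/ω)·sinh
numerator   = 2.4511 − (1.3428)·1.384820 − (2.9542/3.0624)·0.957981 = -0.332570
denominator = 1 − 1.384820 = -0.384820
p = -0.332570 / -0.384820 = 0.8642

p = 0.8642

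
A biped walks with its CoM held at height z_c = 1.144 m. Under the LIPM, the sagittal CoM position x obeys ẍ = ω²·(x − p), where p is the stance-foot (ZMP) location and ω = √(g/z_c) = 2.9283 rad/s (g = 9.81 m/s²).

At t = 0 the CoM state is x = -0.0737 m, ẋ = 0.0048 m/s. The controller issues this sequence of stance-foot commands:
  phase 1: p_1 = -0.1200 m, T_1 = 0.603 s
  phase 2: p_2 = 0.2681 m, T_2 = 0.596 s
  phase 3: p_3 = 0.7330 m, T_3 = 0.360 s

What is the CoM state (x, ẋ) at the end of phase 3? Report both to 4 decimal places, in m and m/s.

phase 1: p=-0.1200, T=0.603, ωT=1.765765, cosh=3.008549, sinh=2.837493; start (x,ẋ)=(-0.073700, 0.004800) → end (x,ẋ)=(0.023947, 0.399149)
phase 2: p=0.2681, T=0.596, ωT=1.745267, cosh=2.951014, sinh=2.776415; start (x,ẋ)=(0.023947, 0.399149) → end (x,ẋ)=(-0.073953, -0.807113)
phase 3: p=0.7330, T=0.360, ωT=1.054188, cosh=1.609060, sinh=1.260584; start (x,ẋ)=(-0.073953, -0.807113) → end (x,ẋ)=(-0.912884, -4.277453)

x = -0.9129, ẋ = -4.2775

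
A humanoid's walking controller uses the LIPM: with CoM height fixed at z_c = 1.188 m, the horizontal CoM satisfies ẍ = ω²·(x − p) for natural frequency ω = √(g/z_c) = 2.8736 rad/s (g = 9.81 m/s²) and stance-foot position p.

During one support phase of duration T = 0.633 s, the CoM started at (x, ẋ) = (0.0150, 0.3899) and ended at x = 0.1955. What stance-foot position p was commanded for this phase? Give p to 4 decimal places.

p = 0.1198

ωT = 2.8736·0.633 = 1.818989; cosh(ωT) = 3.163905, sinh(ωT) = 3.001715
x(T) = p + (x₀−p)·cosh(ωT) + (ẋ₀/ω)·sinh(ωT) ⇒ p·(1 − cosh) = x(T) − x₀·cosh − (ẋ₀/ω)·sinh
numerator   = 0.1955 − (0.0150)·3.163905 − (0.3899/2.8736)·3.001715 = -0.259242
denominator = 1 − 3.163905 = -2.163905
p = -0.259242 / -2.163905 = 0.1198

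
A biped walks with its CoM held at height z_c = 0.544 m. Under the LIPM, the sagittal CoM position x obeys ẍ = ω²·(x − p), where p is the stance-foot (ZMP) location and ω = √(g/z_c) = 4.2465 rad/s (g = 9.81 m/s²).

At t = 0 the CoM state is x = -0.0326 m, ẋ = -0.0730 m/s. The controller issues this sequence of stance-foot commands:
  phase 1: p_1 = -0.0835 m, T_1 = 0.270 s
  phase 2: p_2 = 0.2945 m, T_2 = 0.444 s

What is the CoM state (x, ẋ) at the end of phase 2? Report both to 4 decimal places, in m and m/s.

phase 1: p=-0.0835, T=0.270, ωT=1.146555, cosh=1.732531, sinh=1.414801; start (x,ẋ)=(-0.032600, -0.073000) → end (x,ẋ)=(-0.019636, 0.179330)
phase 2: p=0.2945, T=0.444, ωT=1.885446, cosh=3.370527, sinh=3.218766; start (x,ẋ)=(-0.019636, 0.179330) → end (x,ẋ)=(-0.628373, -3.689321)

x = -0.6284, ẋ = -3.6893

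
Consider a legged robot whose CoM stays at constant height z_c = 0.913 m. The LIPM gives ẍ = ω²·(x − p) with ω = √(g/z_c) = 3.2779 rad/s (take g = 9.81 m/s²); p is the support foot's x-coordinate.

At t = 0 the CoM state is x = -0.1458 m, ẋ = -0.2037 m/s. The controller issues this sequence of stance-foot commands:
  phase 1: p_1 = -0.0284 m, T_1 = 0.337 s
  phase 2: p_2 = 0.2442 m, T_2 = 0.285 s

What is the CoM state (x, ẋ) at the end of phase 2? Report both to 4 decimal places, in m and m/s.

phase 1: p=-0.0284, T=0.337, ωT=1.104652, cosh=1.674750, sinh=1.343424; start (x,ẋ)=(-0.145800, -0.203700) → end (x,ẋ)=(-0.308501, -0.858131)
phase 2: p=0.2442, T=0.285, ωT=0.934201, cosh=1.469040, sinh=1.076140; start (x,ẋ)=(-0.308501, -0.858131) → end (x,ẋ)=(-0.849465, -3.210269)

x = -0.8495, ẋ = -3.2103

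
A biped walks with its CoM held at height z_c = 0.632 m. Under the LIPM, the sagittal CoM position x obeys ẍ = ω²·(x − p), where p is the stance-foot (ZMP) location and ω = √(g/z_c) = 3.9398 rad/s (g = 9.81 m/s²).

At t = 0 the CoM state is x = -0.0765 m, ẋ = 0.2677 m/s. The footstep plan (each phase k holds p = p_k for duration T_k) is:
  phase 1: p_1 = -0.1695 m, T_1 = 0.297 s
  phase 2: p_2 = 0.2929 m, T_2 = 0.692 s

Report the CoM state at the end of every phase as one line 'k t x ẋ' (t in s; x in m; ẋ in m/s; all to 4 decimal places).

1 0.2970 0.0937 1.0063
2 0.9890 0.7076 1.7509

phase 1: p=-0.1695, T=0.297, ωT=1.170121, cosh=1.766355, sinh=1.456026; start (x,ẋ)=(-0.076500, 0.267700) → end (x,ẋ)=(0.093705, 1.006343)
phase 2: p=0.2929, T=0.692, ωT=2.726342, cosh=7.671177, sinh=7.605719; start (x,ẋ)=(0.093705, 1.006343) → end (x,ẋ)=(0.707565, 1.750943)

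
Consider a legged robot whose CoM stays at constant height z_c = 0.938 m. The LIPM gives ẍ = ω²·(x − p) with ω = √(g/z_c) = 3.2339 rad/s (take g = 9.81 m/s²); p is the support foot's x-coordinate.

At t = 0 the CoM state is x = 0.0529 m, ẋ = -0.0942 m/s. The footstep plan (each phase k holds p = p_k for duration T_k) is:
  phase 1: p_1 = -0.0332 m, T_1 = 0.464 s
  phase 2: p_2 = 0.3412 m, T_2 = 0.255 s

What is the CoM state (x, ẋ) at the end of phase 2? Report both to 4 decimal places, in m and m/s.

phase 1: p=-0.0332, T=0.464, ωT=1.500530, cosh=2.353538, sinh=2.130526; start (x,ẋ)=(0.052900, -0.094200) → end (x,ẋ)=(0.107380, 0.371518)
phase 2: p=0.3412, T=0.255, ωT=0.824645, cosh=1.359730, sinh=0.921339; start (x,ẋ)=(0.107380, 0.371518) → end (x,ẋ)=(0.129113, -0.191508)

x = 0.1291, ẋ = -0.1915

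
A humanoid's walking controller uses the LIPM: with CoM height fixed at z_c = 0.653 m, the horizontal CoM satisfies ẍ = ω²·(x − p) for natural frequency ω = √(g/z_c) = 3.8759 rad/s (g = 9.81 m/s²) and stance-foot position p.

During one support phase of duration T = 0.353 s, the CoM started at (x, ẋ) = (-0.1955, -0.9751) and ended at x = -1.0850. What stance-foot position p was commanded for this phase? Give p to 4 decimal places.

p = 0.1961

ωT = 3.8759·0.353 = 1.368193; cosh(ωT) = 2.091406, sinh(ωT) = 1.836839
x(T) = p + (x₀−p)·cosh(ωT) + (ẋ₀/ω)·sinh(ωT) ⇒ p·(1 − cosh) = x(T) − x₀·cosh − (ẋ₀/ω)·sinh
numerator   = -1.0850 − (-0.1955)·2.091406 − (-0.9751/3.8759)·1.836839 = -0.214018
denominator = 1 − 2.091406 = -1.091406
p = -0.214018 / -1.091406 = 0.1961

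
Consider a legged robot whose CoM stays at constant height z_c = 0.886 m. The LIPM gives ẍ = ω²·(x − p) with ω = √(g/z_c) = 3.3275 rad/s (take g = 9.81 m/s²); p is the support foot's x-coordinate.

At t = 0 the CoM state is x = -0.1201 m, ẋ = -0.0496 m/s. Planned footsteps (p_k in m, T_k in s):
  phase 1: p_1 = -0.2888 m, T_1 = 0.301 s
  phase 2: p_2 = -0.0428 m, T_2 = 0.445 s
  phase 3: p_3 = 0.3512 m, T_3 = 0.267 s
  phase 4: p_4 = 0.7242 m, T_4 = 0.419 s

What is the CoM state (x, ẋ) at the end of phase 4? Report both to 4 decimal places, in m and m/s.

phase 1: p=-0.2888, T=0.301, ωT=1.001578, cosh=1.544936, sinh=1.177637; start (x,ẋ)=(-0.120100, -0.049600) → end (x,ẋ)=(-0.045723, 0.584437)
phase 2: p=-0.0428, T=0.445, ωT=1.480738, cosh=2.311828, sinh=2.084358; start (x,ẋ)=(-0.045723, 0.584437) → end (x,ẋ)=(0.316535, 1.330843)
phase 3: p=0.3512, T=0.267, ωT=0.888443, cosh=1.421318, sinh=1.010022; start (x,ẋ)=(0.316535, 1.330843) → end (x,ẋ)=(0.705892, 1.775049)
phase 4: p=0.7242, T=0.419, ωT=1.394222, cosh=2.139932, sinh=1.891906; start (x,ẋ)=(0.705892, 1.775049) → end (x,ẋ)=(1.694256, 3.683228)

x = 1.6943, ẋ = 3.6832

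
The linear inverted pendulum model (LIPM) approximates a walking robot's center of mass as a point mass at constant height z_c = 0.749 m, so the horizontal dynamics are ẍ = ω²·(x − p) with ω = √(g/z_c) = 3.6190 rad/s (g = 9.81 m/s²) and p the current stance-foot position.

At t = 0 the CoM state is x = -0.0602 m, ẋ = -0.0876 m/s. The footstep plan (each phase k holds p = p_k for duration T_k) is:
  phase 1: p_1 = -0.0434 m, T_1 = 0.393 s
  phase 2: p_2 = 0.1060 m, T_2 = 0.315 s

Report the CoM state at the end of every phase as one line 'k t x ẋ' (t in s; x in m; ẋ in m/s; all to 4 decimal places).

phase 1: p=-0.0434, T=0.393, ωT=1.422267, cosh=2.193838, sinh=1.952672; start (x,ẋ)=(-0.060200, -0.087600) → end (x,ẋ)=(-0.127522, -0.310901)
phase 2: p=0.1060, T=0.315, ωT=1.139985, cosh=1.723273, sinh=1.403449; start (x,ẋ)=(-0.127522, -0.310901) → end (x,ẋ)=(-0.416990, -1.721845)

1 0.3930 -0.1275 -0.3109
2 0.7080 -0.4170 -1.7218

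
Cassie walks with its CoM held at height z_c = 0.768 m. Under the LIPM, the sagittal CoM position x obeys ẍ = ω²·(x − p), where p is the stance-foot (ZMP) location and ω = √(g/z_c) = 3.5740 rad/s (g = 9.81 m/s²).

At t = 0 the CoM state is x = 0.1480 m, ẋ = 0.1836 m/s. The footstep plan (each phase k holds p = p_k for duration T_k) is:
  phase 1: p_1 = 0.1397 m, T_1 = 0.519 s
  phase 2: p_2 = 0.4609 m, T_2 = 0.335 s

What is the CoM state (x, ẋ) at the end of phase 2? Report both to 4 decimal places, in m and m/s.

phase 1: p=0.1397, T=0.519, ωT=1.854906, cosh=3.273783, sinh=3.117315; start (x,ẋ)=(0.148000, 0.183600) → end (x,ẋ)=(0.327012, 0.693539)
phase 2: p=0.4609, T=0.335, ωT=1.197290, cosh=1.806572, sinh=1.504560; start (x,ẋ)=(0.327012, 0.693539) → end (x,ẋ)=(0.510984, 0.532973)

x = 0.5110, ẋ = 0.5330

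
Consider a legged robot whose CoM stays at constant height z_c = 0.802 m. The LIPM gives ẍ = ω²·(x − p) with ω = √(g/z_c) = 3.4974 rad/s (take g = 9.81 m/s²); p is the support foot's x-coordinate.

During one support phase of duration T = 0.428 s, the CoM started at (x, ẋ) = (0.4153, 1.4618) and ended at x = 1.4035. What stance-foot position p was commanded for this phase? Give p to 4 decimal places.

ωT = 3.4974·0.428 = 1.496887; cosh(ωT) = 2.345793, sinh(ωT) = 2.121967
x(T) = p + (x₀−p)·cosh(ωT) + (ẋ₀/ω)·sinh(ωT) ⇒ p·(1 − cosh) = x(T) − x₀·cosh − (ẋ₀/ω)·sinh
numerator   = 1.4035 − (0.4153)·2.345793 − (1.4618/3.4974)·2.121967 = -0.457621
denominator = 1 − 2.345793 = -1.345793
p = -0.457621 / -1.345793 = 0.3400

p = 0.3400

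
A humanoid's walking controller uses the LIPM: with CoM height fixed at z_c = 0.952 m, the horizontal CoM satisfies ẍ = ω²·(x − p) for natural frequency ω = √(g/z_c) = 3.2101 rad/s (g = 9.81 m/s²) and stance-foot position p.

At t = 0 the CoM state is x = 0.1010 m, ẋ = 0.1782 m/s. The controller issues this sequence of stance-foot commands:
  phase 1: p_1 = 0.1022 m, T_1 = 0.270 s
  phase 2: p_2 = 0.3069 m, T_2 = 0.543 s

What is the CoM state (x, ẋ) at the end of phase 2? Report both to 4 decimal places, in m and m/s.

phase 1: p=0.1022, T=0.270, ωT=0.866727, cosh=1.399718, sinh=0.979393; start (x,ẋ)=(0.101000, 0.178200) → end (x,ẋ)=(0.154889, 0.245657)
phase 2: p=0.3069, T=0.543, ωT=1.743084, cosh=2.944961, sinh=2.769981; start (x,ẋ)=(0.154889, 0.245657) → end (x,ẋ)=(0.071209, -0.628222)

x = 0.0712, ẋ = -0.6282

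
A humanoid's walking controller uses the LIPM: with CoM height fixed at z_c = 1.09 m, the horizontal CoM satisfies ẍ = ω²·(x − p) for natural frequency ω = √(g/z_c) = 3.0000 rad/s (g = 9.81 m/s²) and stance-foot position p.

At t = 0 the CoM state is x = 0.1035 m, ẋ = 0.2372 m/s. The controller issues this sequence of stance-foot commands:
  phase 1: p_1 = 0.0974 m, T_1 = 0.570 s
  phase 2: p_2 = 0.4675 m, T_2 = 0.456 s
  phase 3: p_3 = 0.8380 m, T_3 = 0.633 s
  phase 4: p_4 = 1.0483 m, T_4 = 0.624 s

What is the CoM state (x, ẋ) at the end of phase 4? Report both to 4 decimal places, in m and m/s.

x = 0.8930, ẋ = -0.3366

phase 1: p=0.0974, T=0.570, ωT=1.710000, cosh=2.854914, sinh=2.674048; start (x,ẋ)=(0.103500, 0.237200) → end (x,ẋ)=(0.326243, 0.726121)
phase 2: p=0.4675, T=0.456, ωT=1.368000, cosh=2.091052, sinh=1.836436; start (x,ẋ)=(0.326243, 0.726121) → end (x,ẋ)=(0.616616, 0.740128)
phase 3: p=0.8380, T=0.633, ωT=1.899000, cosh=3.414465, sinh=3.264747; start (x,ẋ)=(0.616616, 0.740128) → end (x,ẋ)=(0.887534, 0.358848)
phase 4: p=1.0483, T=0.624, ωT=1.872000, cosh=3.327551, sinh=3.173735; start (x,ẋ)=(0.887534, 0.358848) → end (x,ẋ)=(0.892973, -0.336599)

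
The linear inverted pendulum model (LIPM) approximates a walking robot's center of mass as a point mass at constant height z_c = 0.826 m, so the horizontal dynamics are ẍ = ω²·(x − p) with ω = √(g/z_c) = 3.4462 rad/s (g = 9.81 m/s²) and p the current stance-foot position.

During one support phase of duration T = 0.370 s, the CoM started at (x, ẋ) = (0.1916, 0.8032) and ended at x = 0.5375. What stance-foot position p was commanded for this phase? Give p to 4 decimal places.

ωT = 3.4462·0.370 = 1.275094; cosh(ωT) = 1.929221, sinh(ωT) = 1.649817
x(T) = p + (x₀−p)·cosh(ωT) + (ẋ₀/ω)·sinh(ωT) ⇒ p·(1 − cosh) = x(T) − x₀·cosh − (ẋ₀/ω)·sinh
numerator   = 0.5375 − (0.1916)·1.929221 − (0.8032/3.4462)·1.649817 = -0.216659
denominator = 1 − 1.929221 = -0.929221
p = -0.216659 / -0.929221 = 0.2332

p = 0.2332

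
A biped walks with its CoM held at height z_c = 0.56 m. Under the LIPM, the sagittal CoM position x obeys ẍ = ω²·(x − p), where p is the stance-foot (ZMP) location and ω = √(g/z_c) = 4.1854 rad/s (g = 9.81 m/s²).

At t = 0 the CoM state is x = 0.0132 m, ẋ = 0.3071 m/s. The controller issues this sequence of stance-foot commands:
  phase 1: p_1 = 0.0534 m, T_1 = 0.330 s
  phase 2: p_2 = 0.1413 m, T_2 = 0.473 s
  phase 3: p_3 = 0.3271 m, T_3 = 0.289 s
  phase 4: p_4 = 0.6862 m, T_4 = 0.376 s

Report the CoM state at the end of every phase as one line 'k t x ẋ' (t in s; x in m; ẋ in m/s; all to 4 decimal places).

1 0.3300 0.1051 0.3360
2 0.8030 0.2930 0.7022
3 1.0920 0.5210 1.0636
4 1.4680 0.8572 1.0795

phase 1: p=0.0534, T=0.330, ωT=1.381182, cosh=2.115442, sinh=1.864161; start (x,ẋ)=(0.013200, 0.307100) → end (x,ẋ)=(0.105140, 0.336001)
phase 2: p=0.1413, T=0.473, ωT=1.979694, cosh=3.689320, sinh=3.551209; start (x,ẋ)=(0.105140, 0.336001) → end (x,ẋ)=(0.292984, 0.702168)
phase 3: p=0.3271, T=0.289, ωT=1.209581, cosh=1.825200, sinh=1.526878; start (x,ẋ)=(0.292984, 0.702168) → end (x,ẋ)=(0.520991, 1.063579)
phase 4: p=0.6862, T=0.376, ωT=1.573710, cosh=2.515895, sinh=2.308621; start (x,ẋ)=(0.520991, 1.063579) → end (x,ẋ)=(0.857209, 1.079517)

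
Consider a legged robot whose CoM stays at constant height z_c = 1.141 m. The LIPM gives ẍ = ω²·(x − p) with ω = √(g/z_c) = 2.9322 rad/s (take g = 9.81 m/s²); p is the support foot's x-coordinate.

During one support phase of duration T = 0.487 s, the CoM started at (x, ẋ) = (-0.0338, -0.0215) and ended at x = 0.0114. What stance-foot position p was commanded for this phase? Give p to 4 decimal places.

p = -0.0833

ωT = 2.9322·0.487 = 1.427981; cosh(ωT) = 2.205033, sinh(ωT) = 1.965240
x(T) = p + (x₀−p)·cosh(ωT) + (ẋ₀/ω)·sinh(ωT) ⇒ p·(1 − cosh) = x(T) − x₀·cosh − (ẋ₀/ω)·sinh
numerator   = 0.0114 − (-0.0338)·2.205033 − (-0.0215/2.9322)·1.965240 = 0.100340
denominator = 1 − 2.205033 = -1.205033
p = 0.100340 / -1.205033 = -0.0833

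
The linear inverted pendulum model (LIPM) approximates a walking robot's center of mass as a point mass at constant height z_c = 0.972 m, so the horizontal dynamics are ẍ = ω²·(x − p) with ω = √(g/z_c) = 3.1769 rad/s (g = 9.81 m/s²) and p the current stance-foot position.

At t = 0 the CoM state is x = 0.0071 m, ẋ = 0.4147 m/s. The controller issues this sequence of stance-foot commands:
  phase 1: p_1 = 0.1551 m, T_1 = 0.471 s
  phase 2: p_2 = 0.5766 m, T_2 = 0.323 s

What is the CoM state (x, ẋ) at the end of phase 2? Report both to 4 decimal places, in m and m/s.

x = -0.2070, ẋ = -1.9383

phase 1: p=0.1551, T=0.471, ωT=1.496320, cosh=2.344590, sinh=2.120637; start (x,ẋ)=(0.007100, 0.414700) → end (x,ẋ)=(0.084920, -0.024782)
phase 2: p=0.5766, T=0.323, ωT=1.026139, cosh=1.574330, sinh=1.215941; start (x,ẋ)=(0.084920, -0.024782) → end (x,ẋ)=(-0.206951, -1.938337)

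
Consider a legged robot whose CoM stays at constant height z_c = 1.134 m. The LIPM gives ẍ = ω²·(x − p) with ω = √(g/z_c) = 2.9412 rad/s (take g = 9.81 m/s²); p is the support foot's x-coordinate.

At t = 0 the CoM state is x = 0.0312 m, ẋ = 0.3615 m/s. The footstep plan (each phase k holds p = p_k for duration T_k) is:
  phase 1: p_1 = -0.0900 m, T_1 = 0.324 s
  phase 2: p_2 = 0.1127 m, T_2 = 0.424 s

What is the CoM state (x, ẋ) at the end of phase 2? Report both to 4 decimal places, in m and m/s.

phase 1: p=-0.0900, T=0.324, ωT=0.952949, cosh=1.489474, sinh=1.103872; start (x,ẋ)=(0.031200, 0.361500) → end (x,ẋ)=(0.226200, 0.931946)
phase 2: p=0.1127, T=0.424, ωT=1.247069, cosh=1.883736, sinh=1.596391; start (x,ẋ)=(0.226200, 0.931946) → end (x,ẋ)=(0.832335, 2.288457)

x = 0.8323, ẋ = 2.2885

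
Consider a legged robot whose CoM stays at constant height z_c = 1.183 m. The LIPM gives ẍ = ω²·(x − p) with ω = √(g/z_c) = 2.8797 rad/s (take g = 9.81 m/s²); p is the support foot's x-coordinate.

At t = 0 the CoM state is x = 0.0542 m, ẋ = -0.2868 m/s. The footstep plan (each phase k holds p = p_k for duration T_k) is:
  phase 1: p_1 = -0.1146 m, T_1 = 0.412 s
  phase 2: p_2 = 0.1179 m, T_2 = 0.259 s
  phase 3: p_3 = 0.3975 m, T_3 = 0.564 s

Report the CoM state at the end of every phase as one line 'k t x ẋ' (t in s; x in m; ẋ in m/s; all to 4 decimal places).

phase 1: p=-0.1146, T=0.412, ωT=1.186436, cosh=1.790348, sinh=1.485040; start (x,ẋ)=(0.054200, -0.286800) → end (x,ẋ)=(0.039710, 0.208397)
phase 2: p=0.1179, T=0.259, ωT=0.745842, cosh=1.291276, sinh=0.816941; start (x,ẋ)=(0.039710, 0.208397) → end (x,ẋ)=(0.076055, 0.085152)
phase 3: p=0.3975, T=0.564, ωT=1.624151, cosh=2.635594, sinh=2.438515; start (x,ẋ)=(0.076055, 0.085152) → end (x,ẋ)=(-0.377592, -2.032821)

1 0.4120 0.0397 0.2084
2 0.6710 0.0761 0.0852
3 1.2350 -0.3776 -2.0328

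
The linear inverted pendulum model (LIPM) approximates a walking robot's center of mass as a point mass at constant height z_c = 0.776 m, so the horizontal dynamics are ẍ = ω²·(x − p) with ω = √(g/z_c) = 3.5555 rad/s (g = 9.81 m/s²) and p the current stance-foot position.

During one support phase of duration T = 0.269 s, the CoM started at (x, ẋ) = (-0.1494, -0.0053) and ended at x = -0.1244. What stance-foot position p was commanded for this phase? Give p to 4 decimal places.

p = -0.2034

ωT = 3.5555·0.269 = 0.956430; cosh(ωT) = 1.493325, sinh(ωT) = 1.109063
x(T) = p + (x₀−p)·cosh(ωT) + (ẋ₀/ω)·sinh(ωT) ⇒ p·(1 − cosh) = x(T) − x₀·cosh − (ẋ₀/ω)·sinh
numerator   = -0.1244 − (-0.1494)·1.493325 − (-0.0053/3.5555)·1.109063 = 0.100356
denominator = 1 − 1.493325 = -0.493325
p = 0.100356 / -0.493325 = -0.2034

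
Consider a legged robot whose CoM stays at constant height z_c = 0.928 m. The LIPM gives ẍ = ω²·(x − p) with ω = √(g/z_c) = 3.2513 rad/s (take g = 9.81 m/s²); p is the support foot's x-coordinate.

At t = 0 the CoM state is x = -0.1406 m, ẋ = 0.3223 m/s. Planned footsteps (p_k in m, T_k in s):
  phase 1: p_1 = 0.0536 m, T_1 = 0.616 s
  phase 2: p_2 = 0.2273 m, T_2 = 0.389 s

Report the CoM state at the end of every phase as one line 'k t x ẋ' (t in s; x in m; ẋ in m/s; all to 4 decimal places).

phase 1: p=0.0536, T=0.616, ωT=2.002801, cosh=3.772369, sinh=3.637412; start (x,ẋ)=(-0.140600, 0.322300) → end (x,ẋ)=(-0.318419, -1.080836)
phase 2: p=0.2273, T=0.389, ωT=1.264756, cosh=1.912268, sinh=1.629960; start (x,ẋ)=(-0.318419, -1.080836) → end (x,ẋ)=(-1.358111, -4.958879)

1 0.6160 -0.3184 -1.0808
2 1.0050 -1.3581 -4.9589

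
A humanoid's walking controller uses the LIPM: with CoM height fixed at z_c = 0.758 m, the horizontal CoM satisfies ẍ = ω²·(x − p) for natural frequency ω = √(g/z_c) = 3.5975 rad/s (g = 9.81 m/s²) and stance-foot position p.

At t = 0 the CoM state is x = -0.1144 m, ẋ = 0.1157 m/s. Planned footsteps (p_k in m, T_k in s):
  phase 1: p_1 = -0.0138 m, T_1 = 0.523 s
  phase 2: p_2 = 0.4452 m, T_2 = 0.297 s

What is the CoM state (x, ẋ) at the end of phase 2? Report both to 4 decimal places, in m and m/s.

x = -0.9589, ẋ = -4.4591

phase 1: p=-0.0138, T=0.523, ωT=1.881493, cosh=3.357828, sinh=3.205465; start (x,ẋ)=(-0.114400, 0.115700) → end (x,ẋ)=(-0.248506, -0.771584)
phase 2: p=0.4452, T=0.297, ωT=1.068458, cosh=1.627212, sinh=1.283674; start (x,ẋ)=(-0.248506, -0.771584) → end (x,ẋ)=(-0.958926, -4.459077)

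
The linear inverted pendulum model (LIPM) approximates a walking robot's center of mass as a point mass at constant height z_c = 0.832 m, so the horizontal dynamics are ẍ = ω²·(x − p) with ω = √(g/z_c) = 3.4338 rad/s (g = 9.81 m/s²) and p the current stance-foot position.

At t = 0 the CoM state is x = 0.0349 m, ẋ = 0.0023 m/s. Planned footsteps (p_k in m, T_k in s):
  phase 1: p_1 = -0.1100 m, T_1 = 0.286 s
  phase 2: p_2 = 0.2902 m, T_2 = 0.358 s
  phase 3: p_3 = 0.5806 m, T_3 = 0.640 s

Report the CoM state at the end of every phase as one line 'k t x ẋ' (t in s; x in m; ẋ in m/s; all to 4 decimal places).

phase 1: p=-0.1100, T=0.286, ωT=0.982067, cosh=1.522253, sinh=1.147716; start (x,ẋ)=(0.034900, 0.002300) → end (x,ẋ)=(0.111343, 0.574556)
phase 2: p=0.2902, T=0.358, ωT=1.229300, cosh=1.855667, sinh=1.563170; start (x,ẋ)=(0.111343, 0.574556) → end (x,ẋ)=(0.219857, 0.106151)
phase 3: p=0.5806, T=0.640, ωT=2.197632, cosh=4.557367, sinh=4.446301; start (x,ẋ)=(0.219857, 0.106151) → end (x,ẋ)=(-0.925989, -5.023957)

1 0.2860 0.1113 0.5746
2 0.6440 0.2199 0.1062
3 1.2840 -0.9260 -5.0240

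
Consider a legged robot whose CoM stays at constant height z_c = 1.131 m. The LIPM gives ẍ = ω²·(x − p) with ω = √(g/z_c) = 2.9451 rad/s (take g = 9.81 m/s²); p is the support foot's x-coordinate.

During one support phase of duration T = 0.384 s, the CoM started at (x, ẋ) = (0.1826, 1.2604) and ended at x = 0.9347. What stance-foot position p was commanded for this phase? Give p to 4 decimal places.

p = -0.0399

ωT = 2.9451·0.384 = 1.130918; cosh(ωT) = 1.710619, sinh(ωT) = 1.387882
x(T) = p + (x₀−p)·cosh(ωT) + (ẋ₀/ω)·sinh(ωT) ⇒ p·(1 − cosh) = x(T) − x₀·cosh − (ẋ₀/ω)·sinh
numerator   = 0.9347 − (0.1826)·1.710619 − (1.2604/2.9451)·1.387882 = 0.028376
denominator = 1 − 1.710619 = -0.710619
p = 0.028376 / -0.710619 = -0.0399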